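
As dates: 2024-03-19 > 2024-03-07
True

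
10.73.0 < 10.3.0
False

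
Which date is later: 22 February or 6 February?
22 February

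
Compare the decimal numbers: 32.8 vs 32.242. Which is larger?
32.8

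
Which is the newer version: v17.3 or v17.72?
v17.72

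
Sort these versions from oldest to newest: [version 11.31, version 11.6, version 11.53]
[version 11.6, version 11.31, version 11.53]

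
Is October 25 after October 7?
Yes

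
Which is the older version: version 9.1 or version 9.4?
version 9.1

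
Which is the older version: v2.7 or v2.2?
v2.2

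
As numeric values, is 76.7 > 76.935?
False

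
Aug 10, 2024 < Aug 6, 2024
False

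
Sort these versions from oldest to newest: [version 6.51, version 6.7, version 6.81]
[version 6.7, version 6.51, version 6.81]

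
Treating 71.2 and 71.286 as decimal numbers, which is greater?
71.286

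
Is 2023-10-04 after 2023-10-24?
No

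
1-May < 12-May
True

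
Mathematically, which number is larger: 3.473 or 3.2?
3.473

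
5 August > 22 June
True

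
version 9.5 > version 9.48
False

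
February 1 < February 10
True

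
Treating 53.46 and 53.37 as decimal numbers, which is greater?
53.46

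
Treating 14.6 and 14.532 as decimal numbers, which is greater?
14.6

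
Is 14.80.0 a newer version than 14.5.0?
Yes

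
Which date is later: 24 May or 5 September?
5 September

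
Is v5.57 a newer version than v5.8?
Yes. Version numbers are compared segment by segment as integers, not as decimals: minor version 57 > 8, so v5.57 > v5.8 (even though the decimal 5.57 < 5.8).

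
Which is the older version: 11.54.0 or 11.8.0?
11.8.0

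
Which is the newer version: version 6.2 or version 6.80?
version 6.80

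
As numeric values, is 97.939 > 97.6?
True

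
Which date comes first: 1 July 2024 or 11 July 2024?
1 July 2024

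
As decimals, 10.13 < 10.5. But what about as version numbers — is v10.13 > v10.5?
True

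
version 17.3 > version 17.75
False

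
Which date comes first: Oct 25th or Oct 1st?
Oct 1st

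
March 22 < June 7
True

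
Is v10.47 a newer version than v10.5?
Yes. Version numbers are compared segment by segment as integers, not as decimals: minor version 47 > 5, so v10.47 > v10.5 (even though the decimal 10.47 < 10.5).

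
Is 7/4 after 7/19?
No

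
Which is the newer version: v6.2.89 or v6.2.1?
v6.2.89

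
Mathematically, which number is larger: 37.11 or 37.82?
37.82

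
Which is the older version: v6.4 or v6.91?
v6.4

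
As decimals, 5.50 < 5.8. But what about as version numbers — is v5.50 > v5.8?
True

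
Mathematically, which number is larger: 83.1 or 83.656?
83.656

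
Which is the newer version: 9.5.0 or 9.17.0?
9.17.0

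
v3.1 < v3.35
True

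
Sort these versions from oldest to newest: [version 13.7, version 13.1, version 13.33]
[version 13.1, version 13.7, version 13.33]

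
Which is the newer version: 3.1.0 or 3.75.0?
3.75.0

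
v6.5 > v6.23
False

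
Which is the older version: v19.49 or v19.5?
v19.5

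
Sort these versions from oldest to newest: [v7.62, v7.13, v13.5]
[v7.13, v7.62, v13.5]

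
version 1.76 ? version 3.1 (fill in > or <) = <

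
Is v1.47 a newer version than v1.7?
Yes. Version numbers are compared segment by segment as integers, not as decimals: minor version 47 > 7, so v1.47 > v1.7 (even though the decimal 1.47 < 1.7).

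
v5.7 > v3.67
True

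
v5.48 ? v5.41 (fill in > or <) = >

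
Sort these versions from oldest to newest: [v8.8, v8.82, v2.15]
[v2.15, v8.8, v8.82]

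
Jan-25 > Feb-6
False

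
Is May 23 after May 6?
Yes. Day 23 comes after day 6 in May — this is a date comparison, not a decimal one (the decimal 5.23 would be smaller than 5.6).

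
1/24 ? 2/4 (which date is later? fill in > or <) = <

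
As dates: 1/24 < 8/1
True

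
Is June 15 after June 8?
Yes. Day 15 comes after day 8 in June — this is a date comparison, not a decimal one (the decimal 6.15 would be smaller than 6.8).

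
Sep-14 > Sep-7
True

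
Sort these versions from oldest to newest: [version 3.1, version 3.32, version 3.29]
[version 3.1, version 3.29, version 3.32]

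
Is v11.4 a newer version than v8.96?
Yes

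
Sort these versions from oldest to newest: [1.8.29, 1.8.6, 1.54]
[1.8.6, 1.8.29, 1.54]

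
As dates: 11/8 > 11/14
False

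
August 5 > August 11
False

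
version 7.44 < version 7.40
False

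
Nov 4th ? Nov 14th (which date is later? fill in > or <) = <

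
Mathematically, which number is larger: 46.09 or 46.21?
46.21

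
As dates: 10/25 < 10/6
False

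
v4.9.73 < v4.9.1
False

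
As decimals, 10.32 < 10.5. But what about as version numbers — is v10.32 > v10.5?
True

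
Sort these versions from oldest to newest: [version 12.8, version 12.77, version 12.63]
[version 12.8, version 12.63, version 12.77]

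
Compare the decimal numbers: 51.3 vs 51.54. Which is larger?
51.54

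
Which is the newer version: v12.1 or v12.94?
v12.94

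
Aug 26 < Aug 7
False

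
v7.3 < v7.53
True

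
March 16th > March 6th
True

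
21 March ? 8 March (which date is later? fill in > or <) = >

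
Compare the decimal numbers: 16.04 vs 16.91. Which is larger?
16.91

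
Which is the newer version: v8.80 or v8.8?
v8.80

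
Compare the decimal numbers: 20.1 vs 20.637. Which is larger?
20.637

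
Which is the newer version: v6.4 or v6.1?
v6.4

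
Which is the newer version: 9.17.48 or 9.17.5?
9.17.48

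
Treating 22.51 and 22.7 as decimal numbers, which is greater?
22.7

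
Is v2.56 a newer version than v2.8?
Yes. Version numbers are compared segment by segment as integers, not as decimals: minor version 56 > 8, so v2.56 > v2.8 (even though the decimal 2.56 < 2.8).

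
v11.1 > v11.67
False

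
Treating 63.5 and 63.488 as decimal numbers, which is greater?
63.5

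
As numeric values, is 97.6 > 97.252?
True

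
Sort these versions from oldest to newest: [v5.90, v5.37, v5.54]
[v5.37, v5.54, v5.90]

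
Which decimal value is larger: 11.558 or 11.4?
11.558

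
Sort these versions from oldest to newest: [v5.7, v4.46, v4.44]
[v4.44, v4.46, v5.7]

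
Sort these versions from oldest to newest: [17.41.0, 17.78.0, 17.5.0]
[17.5.0, 17.41.0, 17.78.0]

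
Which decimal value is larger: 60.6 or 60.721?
60.721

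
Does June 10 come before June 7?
No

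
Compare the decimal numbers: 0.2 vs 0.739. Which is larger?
0.739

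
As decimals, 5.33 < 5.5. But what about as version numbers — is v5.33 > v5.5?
True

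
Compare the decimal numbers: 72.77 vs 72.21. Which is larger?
72.77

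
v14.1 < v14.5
True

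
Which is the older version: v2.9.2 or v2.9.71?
v2.9.2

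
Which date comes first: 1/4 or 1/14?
1/4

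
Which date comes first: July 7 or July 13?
July 7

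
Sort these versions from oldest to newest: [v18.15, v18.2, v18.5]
[v18.2, v18.5, v18.15]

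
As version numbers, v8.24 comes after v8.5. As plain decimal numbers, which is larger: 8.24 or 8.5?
8.5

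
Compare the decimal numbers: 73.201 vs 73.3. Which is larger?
73.3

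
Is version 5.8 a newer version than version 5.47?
No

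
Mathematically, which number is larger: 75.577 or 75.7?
75.7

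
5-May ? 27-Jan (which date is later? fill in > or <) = >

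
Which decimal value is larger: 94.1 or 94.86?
94.86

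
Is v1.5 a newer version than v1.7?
No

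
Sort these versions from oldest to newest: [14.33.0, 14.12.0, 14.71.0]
[14.12.0, 14.33.0, 14.71.0]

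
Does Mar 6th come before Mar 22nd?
Yes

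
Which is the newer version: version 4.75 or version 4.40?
version 4.75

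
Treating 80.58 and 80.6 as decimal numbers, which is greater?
80.6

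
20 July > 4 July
True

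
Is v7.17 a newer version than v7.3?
Yes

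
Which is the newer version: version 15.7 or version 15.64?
version 15.64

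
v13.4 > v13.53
False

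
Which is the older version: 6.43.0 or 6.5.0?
6.5.0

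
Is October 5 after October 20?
No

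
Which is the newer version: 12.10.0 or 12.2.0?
12.10.0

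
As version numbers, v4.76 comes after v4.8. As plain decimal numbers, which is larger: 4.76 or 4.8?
4.8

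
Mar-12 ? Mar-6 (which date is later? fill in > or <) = >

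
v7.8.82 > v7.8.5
True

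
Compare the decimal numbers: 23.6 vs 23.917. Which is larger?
23.917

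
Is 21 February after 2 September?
No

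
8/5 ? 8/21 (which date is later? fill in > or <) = <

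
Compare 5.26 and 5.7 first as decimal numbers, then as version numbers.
As decimals: 5.26 < 5.7. As versions: v5.26 > v5.7 (minor version 26 > 7).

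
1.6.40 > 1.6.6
True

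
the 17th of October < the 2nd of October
False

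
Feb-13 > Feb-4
True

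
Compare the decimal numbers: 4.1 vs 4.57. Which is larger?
4.57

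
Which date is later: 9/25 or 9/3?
9/25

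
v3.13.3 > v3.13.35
False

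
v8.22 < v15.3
True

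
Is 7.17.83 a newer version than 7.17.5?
Yes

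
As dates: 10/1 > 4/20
True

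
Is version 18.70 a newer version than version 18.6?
Yes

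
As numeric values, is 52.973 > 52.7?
True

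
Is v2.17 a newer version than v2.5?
Yes. Version numbers are compared segment by segment as integers, not as decimals: minor version 17 > 5, so v2.17 > v2.5 (even though the decimal 2.17 < 2.5).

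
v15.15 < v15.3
False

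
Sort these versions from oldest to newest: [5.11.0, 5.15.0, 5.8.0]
[5.8.0, 5.11.0, 5.15.0]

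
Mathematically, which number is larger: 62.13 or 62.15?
62.15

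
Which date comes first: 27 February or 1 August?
27 February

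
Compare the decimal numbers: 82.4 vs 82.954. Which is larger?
82.954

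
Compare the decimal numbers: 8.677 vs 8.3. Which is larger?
8.677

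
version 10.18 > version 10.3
True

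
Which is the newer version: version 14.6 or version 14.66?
version 14.66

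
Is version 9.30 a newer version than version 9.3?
Yes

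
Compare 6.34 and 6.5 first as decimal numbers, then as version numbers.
As decimals: 6.34 < 6.5. As versions: v6.34 > v6.5 (minor version 34 > 5).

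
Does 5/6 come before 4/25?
No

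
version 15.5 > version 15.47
False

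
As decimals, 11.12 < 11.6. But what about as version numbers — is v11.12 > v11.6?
True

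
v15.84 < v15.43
False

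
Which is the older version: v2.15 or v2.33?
v2.15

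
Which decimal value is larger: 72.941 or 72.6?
72.941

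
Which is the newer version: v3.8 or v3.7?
v3.8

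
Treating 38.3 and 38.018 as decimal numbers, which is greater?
38.3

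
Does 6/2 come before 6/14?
Yes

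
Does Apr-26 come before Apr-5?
No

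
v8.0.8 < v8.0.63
True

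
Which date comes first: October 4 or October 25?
October 4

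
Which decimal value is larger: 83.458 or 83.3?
83.458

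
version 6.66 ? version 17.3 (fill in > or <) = <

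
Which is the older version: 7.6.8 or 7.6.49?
7.6.8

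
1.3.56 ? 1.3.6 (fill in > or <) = >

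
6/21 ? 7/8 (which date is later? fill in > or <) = <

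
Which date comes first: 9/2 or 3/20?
3/20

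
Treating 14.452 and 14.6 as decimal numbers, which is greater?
14.6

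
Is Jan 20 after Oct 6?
No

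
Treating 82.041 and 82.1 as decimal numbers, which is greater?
82.1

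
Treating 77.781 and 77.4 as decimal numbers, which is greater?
77.781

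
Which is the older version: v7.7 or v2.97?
v2.97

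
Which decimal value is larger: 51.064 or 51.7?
51.7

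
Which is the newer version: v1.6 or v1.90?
v1.90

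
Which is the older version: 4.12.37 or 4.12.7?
4.12.7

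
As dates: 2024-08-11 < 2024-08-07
False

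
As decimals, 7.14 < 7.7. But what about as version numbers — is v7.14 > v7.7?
True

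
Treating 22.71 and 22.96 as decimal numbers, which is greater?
22.96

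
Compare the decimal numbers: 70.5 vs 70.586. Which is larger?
70.586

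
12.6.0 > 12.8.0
False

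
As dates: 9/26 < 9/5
False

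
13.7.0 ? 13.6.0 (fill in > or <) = >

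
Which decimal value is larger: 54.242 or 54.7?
54.7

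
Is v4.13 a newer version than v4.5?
Yes. Version numbers are compared segment by segment as integers, not as decimals: minor version 13 > 5, so v4.13 > v4.5 (even though the decimal 4.13 < 4.5).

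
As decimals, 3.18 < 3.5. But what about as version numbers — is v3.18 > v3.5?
True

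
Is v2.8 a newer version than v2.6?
Yes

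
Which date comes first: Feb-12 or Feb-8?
Feb-8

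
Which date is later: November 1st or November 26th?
November 26th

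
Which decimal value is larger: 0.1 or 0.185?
0.185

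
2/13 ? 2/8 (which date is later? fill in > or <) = >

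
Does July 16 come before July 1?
No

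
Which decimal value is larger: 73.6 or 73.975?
73.975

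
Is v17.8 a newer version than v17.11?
No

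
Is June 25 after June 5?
Yes. Day 25 comes after day 5 in June — this is a date comparison, not a decimal one (the decimal 6.25 would be smaller than 6.5).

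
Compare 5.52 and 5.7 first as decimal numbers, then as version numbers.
As decimals: 5.52 < 5.7. As versions: v5.52 > v5.7 (minor version 52 > 7).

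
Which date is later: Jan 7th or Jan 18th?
Jan 18th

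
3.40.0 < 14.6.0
True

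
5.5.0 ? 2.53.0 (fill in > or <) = >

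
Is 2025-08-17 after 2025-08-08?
Yes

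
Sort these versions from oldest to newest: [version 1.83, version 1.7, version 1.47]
[version 1.7, version 1.47, version 1.83]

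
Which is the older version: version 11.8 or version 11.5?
version 11.5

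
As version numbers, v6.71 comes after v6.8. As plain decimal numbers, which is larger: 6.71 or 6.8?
6.8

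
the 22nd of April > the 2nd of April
True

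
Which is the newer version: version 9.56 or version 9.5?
version 9.56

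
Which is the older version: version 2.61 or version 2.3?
version 2.3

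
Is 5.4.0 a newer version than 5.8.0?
No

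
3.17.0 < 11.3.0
True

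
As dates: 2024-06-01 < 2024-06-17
True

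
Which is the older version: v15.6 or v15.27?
v15.6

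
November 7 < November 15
True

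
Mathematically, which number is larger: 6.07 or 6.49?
6.49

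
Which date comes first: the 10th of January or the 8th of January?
the 8th of January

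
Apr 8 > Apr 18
False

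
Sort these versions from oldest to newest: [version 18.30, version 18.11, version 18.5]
[version 18.5, version 18.11, version 18.30]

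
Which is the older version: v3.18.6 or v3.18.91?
v3.18.6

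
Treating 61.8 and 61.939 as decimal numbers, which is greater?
61.939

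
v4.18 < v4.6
False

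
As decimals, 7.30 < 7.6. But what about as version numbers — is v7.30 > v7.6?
True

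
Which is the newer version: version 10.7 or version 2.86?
version 10.7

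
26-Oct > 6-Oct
True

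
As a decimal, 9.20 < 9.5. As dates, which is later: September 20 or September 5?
September 20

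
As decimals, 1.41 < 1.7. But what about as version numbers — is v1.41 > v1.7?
True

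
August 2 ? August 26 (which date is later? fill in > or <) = <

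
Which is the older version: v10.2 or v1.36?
v1.36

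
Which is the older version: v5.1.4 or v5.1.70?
v5.1.4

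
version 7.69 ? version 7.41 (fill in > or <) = >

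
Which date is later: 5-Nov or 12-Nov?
12-Nov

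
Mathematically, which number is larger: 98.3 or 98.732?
98.732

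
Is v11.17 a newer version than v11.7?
Yes. Version numbers are compared segment by segment as integers, not as decimals: minor version 17 > 7, so v11.17 > v11.7 (even though the decimal 11.17 < 11.7).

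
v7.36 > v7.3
True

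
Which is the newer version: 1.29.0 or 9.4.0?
9.4.0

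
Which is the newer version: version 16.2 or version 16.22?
version 16.22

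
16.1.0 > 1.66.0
True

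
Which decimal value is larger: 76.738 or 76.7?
76.738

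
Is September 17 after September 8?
Yes. Day 17 comes after day 8 in September — this is a date comparison, not a decimal one (the decimal 9.17 would be smaller than 9.8).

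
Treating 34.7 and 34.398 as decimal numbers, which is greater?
34.7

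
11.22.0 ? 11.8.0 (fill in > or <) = >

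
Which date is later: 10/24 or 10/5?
10/24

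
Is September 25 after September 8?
Yes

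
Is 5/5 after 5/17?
No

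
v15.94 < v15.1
False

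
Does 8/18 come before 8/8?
No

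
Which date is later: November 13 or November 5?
November 13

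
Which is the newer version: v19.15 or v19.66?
v19.66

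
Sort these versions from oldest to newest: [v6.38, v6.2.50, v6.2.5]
[v6.2.5, v6.2.50, v6.38]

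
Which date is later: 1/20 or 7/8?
7/8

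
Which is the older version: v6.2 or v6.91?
v6.2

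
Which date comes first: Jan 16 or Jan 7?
Jan 7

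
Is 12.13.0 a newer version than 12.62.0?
No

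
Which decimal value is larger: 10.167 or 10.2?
10.2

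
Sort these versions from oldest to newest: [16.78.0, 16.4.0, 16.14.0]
[16.4.0, 16.14.0, 16.78.0]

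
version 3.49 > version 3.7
True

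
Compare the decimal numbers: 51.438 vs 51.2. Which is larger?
51.438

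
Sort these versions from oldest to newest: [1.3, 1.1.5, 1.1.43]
[1.1.5, 1.1.43, 1.3]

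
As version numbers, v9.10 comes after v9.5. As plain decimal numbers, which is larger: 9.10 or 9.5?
9.5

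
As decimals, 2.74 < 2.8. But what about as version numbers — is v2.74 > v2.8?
True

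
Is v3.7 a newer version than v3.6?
Yes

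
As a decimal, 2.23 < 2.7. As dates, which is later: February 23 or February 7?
February 23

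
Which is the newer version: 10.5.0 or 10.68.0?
10.68.0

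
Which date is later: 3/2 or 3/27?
3/27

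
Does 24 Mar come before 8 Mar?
No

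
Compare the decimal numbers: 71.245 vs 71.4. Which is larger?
71.4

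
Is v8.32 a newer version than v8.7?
Yes. Version numbers are compared segment by segment as integers, not as decimals: minor version 32 > 7, so v8.32 > v8.7 (even though the decimal 8.32 < 8.7).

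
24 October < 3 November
True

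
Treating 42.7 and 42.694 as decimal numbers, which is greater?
42.7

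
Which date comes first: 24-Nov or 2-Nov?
2-Nov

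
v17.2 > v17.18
False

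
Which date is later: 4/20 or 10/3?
10/3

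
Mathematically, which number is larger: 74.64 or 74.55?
74.64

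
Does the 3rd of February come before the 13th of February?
Yes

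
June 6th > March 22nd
True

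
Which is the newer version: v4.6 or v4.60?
v4.60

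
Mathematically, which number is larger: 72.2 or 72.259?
72.259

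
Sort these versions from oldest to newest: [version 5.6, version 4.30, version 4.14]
[version 4.14, version 4.30, version 5.6]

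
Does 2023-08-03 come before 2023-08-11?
Yes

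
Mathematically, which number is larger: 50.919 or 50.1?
50.919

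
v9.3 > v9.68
False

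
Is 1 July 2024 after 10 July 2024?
No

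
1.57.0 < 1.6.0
False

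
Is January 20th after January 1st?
Yes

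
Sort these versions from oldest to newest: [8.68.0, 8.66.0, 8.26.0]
[8.26.0, 8.66.0, 8.68.0]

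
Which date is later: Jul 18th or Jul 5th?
Jul 18th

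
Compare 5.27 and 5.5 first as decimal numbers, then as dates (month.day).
As decimals: 5.27 < 5.5. As dates: 5/27 is later than 5/5 (day 27 > day 5).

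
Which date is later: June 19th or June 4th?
June 19th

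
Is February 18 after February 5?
Yes. Day 18 comes after day 5 in February — this is a date comparison, not a decimal one (the decimal 2.18 would be smaller than 2.5).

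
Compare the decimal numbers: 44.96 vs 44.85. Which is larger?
44.96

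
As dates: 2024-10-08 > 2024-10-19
False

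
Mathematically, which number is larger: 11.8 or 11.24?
11.8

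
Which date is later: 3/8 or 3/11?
3/11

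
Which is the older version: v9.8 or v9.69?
v9.8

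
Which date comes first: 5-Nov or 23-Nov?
5-Nov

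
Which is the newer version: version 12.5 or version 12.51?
version 12.51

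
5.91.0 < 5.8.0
False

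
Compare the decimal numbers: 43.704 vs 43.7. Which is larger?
43.704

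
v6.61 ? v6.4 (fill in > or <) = >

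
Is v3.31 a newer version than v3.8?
Yes. Version numbers are compared segment by segment as integers, not as decimals: minor version 31 > 8, so v3.31 > v3.8 (even though the decimal 3.31 < 3.8).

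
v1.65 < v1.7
False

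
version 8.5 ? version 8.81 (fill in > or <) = <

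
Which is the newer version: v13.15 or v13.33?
v13.33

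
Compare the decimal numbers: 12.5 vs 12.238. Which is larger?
12.5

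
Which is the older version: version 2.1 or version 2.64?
version 2.1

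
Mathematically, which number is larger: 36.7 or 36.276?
36.7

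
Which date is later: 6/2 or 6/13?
6/13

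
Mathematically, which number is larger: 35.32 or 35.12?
35.32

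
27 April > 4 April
True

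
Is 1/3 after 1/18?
No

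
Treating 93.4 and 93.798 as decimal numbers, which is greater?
93.798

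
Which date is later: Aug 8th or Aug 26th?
Aug 26th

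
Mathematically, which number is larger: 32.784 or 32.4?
32.784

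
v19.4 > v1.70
True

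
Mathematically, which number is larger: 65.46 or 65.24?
65.46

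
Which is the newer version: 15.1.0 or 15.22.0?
15.22.0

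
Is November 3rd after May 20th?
Yes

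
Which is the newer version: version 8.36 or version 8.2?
version 8.36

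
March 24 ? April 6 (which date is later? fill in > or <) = <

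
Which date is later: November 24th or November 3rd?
November 24th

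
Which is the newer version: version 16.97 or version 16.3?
version 16.97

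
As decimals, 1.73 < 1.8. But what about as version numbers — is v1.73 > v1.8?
True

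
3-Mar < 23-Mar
True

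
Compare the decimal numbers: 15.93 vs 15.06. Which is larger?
15.93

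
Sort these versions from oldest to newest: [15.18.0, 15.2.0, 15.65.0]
[15.2.0, 15.18.0, 15.65.0]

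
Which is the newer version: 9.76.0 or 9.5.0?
9.76.0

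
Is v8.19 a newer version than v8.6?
Yes. Version numbers are compared segment by segment as integers, not as decimals: minor version 19 > 6, so v8.19 > v8.6 (even though the decimal 8.19 < 8.6).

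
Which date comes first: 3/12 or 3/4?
3/4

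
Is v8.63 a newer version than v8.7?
Yes. Version numbers are compared segment by segment as integers, not as decimals: minor version 63 > 7, so v8.63 > v8.7 (even though the decimal 8.63 < 8.7).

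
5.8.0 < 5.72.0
True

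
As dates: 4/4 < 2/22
False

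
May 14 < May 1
False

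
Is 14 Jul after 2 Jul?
Yes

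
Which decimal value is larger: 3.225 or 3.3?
3.3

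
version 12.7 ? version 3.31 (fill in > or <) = >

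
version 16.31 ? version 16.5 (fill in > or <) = >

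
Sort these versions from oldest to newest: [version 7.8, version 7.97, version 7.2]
[version 7.2, version 7.8, version 7.97]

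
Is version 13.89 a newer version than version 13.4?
Yes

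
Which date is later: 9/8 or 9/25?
9/25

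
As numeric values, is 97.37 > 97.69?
False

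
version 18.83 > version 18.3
True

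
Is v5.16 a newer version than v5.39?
No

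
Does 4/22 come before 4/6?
No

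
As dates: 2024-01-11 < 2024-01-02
False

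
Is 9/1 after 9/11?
No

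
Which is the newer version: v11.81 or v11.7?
v11.81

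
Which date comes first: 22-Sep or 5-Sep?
5-Sep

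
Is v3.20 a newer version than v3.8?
Yes. Version numbers are compared segment by segment as integers, not as decimals: minor version 20 > 8, so v3.20 > v3.8 (even though the decimal 3.20 < 3.8).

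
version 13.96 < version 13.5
False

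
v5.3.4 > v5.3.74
False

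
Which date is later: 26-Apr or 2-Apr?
26-Apr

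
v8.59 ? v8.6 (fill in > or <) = >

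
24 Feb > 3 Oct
False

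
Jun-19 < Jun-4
False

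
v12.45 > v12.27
True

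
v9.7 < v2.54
False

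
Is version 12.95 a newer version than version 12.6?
Yes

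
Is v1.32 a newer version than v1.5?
Yes. Version numbers are compared segment by segment as integers, not as decimals: minor version 32 > 5, so v1.32 > v1.5 (even though the decimal 1.32 < 1.5).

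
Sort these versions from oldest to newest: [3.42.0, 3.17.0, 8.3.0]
[3.17.0, 3.42.0, 8.3.0]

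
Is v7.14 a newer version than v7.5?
Yes. Version numbers are compared segment by segment as integers, not as decimals: minor version 14 > 5, so v7.14 > v7.5 (even though the decimal 7.14 < 7.5).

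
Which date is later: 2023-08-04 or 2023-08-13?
2023-08-13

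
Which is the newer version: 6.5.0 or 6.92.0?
6.92.0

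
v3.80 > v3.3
True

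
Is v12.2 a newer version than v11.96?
Yes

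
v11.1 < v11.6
True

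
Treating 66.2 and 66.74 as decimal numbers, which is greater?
66.74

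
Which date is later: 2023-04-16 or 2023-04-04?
2023-04-16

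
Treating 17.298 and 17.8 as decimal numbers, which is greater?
17.8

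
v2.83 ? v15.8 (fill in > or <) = <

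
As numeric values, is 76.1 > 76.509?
False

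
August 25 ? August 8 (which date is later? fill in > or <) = >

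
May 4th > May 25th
False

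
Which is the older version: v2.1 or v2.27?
v2.1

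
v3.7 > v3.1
True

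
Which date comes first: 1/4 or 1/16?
1/4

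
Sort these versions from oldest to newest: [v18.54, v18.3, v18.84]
[v18.3, v18.54, v18.84]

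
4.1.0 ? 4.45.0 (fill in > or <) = <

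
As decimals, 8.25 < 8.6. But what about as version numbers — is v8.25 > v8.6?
True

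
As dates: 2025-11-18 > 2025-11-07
True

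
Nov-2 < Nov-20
True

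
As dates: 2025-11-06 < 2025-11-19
True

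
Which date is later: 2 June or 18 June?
18 June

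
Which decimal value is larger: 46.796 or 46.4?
46.796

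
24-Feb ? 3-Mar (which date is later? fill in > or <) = <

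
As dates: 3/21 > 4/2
False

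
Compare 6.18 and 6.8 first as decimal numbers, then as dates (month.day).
As decimals: 6.18 < 6.8. As dates: 6/18 is later than 6/8 (day 18 > day 8).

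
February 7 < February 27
True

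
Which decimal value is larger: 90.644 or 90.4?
90.644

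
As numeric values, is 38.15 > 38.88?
False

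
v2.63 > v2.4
True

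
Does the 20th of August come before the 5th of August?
No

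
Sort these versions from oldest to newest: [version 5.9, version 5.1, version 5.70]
[version 5.1, version 5.9, version 5.70]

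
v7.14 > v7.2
True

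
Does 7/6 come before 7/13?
Yes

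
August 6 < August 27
True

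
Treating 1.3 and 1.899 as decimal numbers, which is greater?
1.899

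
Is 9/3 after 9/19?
No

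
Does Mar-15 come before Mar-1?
No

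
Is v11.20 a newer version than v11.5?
Yes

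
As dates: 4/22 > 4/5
True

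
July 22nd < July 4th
False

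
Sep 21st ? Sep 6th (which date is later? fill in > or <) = >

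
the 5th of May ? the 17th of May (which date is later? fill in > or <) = <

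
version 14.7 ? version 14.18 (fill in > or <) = <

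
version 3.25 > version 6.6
False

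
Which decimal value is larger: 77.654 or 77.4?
77.654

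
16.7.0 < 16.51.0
True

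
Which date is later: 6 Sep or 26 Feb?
6 Sep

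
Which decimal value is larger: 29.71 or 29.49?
29.71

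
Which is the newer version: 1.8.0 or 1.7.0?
1.8.0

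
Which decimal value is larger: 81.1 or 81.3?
81.3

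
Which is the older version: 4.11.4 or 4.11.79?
4.11.4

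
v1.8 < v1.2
False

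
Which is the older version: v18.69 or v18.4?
v18.4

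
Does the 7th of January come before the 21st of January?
Yes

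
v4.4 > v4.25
False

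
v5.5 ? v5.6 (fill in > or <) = <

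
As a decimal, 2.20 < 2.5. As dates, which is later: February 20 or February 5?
February 20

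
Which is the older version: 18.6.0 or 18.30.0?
18.6.0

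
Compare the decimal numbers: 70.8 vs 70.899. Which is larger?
70.899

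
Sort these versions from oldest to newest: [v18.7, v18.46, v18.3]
[v18.3, v18.7, v18.46]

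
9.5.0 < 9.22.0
True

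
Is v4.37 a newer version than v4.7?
Yes. Version numbers are compared segment by segment as integers, not as decimals: minor version 37 > 7, so v4.37 > v4.7 (even though the decimal 4.37 < 4.7).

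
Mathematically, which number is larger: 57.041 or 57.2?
57.2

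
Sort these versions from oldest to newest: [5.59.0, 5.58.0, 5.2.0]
[5.2.0, 5.58.0, 5.59.0]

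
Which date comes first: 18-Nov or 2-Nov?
2-Nov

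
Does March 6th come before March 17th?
Yes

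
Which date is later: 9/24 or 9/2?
9/24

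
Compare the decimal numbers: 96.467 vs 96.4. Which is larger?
96.467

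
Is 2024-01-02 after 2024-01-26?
No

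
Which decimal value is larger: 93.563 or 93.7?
93.7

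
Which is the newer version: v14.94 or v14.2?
v14.94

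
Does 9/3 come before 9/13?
Yes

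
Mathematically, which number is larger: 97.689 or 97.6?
97.689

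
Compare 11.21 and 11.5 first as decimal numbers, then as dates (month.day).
As decimals: 11.21 < 11.5. As dates: 11/21 is later than 11/5 (day 21 > day 5).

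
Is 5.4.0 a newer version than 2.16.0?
Yes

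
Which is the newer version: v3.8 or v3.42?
v3.42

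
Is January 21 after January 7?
Yes. Day 21 comes after day 7 in January — this is a date comparison, not a decimal one (the decimal 1.21 would be smaller than 1.7).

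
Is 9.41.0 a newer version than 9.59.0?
No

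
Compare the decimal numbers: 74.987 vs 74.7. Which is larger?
74.987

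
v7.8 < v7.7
False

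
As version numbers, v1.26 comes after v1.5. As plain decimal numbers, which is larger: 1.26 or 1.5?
1.5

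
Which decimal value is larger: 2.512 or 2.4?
2.512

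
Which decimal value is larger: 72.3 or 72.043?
72.3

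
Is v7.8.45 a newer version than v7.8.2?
Yes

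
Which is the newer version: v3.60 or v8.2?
v8.2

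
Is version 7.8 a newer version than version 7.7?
Yes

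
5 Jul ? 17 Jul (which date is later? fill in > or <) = <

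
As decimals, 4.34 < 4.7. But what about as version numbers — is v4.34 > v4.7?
True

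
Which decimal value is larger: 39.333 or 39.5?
39.5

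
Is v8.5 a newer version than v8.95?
No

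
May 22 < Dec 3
True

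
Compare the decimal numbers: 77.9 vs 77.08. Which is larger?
77.9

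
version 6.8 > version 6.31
False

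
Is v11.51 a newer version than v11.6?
Yes. Version numbers are compared segment by segment as integers, not as decimals: minor version 51 > 6, so v11.51 > v11.6 (even though the decimal 11.51 < 11.6).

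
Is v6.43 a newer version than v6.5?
Yes. Version numbers are compared segment by segment as integers, not as decimals: minor version 43 > 5, so v6.43 > v6.5 (even though the decimal 6.43 < 6.5).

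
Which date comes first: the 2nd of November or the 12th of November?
the 2nd of November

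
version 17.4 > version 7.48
True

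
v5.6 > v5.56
False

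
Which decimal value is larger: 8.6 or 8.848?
8.848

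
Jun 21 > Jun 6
True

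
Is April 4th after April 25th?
No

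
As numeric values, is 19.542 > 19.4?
True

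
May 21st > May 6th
True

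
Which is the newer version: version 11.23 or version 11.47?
version 11.47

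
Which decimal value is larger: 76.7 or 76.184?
76.7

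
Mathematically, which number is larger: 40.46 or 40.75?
40.75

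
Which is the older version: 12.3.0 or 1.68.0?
1.68.0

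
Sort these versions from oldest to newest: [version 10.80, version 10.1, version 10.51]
[version 10.1, version 10.51, version 10.80]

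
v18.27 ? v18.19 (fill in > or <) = >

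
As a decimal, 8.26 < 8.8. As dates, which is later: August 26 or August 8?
August 26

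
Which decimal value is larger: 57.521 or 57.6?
57.6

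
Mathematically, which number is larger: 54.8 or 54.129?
54.8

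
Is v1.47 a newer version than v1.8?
Yes. Version numbers are compared segment by segment as integers, not as decimals: minor version 47 > 8, so v1.47 > v1.8 (even though the decimal 1.47 < 1.8).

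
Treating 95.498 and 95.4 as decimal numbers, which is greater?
95.498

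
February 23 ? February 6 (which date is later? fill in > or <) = >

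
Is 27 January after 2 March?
No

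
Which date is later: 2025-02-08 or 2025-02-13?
2025-02-13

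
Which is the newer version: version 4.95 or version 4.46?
version 4.95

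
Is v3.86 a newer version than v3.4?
Yes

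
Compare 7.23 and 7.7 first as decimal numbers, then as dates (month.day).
As decimals: 7.23 < 7.7. As dates: 7/23 is later than 7/7 (day 23 > day 7).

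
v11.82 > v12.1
False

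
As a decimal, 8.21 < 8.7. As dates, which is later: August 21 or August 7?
August 21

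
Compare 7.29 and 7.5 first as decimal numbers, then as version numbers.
As decimals: 7.29 < 7.5. As versions: v7.29 > v7.5 (minor version 29 > 5).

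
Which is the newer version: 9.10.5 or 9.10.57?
9.10.57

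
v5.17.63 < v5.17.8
False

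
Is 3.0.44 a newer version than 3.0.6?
Yes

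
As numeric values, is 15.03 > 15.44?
False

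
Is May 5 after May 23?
No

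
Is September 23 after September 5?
Yes. Day 23 comes after day 5 in September — this is a date comparison, not a decimal one (the decimal 9.23 would be smaller than 9.5).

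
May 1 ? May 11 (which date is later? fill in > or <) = <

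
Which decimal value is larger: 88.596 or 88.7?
88.7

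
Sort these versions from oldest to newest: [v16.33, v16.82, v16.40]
[v16.33, v16.40, v16.82]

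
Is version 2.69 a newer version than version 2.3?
Yes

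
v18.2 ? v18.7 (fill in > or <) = <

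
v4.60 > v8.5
False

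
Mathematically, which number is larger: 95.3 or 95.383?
95.383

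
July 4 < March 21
False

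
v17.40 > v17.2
True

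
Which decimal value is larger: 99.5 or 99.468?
99.5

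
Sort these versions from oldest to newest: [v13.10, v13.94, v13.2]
[v13.2, v13.10, v13.94]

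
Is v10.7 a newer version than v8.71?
Yes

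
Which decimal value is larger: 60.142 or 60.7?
60.7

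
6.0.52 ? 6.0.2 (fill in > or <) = >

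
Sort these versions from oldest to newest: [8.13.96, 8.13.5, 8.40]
[8.13.5, 8.13.96, 8.40]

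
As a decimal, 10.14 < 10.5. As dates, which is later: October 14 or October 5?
October 14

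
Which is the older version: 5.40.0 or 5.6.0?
5.6.0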